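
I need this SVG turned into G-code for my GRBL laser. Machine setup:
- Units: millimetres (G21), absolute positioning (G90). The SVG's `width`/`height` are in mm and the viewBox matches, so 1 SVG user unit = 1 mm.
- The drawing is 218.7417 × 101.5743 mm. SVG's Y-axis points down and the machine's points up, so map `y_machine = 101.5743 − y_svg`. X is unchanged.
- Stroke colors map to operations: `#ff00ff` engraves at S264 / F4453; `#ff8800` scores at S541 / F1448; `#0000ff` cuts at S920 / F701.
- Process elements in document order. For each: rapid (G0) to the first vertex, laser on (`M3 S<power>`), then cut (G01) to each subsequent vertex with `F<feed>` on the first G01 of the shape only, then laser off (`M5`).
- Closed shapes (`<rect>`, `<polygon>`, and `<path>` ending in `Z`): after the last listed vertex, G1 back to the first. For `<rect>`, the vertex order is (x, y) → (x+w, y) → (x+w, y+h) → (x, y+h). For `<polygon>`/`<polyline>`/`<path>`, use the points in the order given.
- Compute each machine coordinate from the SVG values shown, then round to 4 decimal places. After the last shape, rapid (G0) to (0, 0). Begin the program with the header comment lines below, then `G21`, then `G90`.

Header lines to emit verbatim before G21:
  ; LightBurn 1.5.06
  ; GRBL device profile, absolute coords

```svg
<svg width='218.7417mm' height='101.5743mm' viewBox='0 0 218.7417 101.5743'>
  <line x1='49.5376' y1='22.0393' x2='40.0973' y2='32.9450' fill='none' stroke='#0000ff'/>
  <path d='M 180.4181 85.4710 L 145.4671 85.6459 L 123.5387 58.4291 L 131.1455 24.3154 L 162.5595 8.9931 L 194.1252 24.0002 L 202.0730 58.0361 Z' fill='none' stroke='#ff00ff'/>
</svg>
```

viewBox `0 0 218.7417 101.5743` with mm width/height → 1 unit = 1 mm. Flip: y_m = 101.5743 − y_svg.

**Shape 1** — `<line>` line segment, stroke `#0000ff` → cut (S920, F701). Machine vertices: (49.5376,79.5350) → (40.0973,68.6293). Open path.

**Shape 2** — `<path>` regular polygon, stroke `#ff00ff` → engrave (S264, F4453). Machine vertices: (180.4181,16.1033) → (145.4671,15.9284) → (123.5387,43.1452) → (131.1455,77.2589) → (162.5595,92.5812) → (194.1252,77.5741) → (202.0730,43.5382) → (180.4181,16.1033). Closed: final G1 returns to the first vertex.

; LightBurn 1.5.06
; GRBL device profile, absolute coords
G21
G90
G0 X49.5376 Y79.5350
M3 S920
G01 X40.0973 Y68.6293 F701
M5
G0 X180.4181 Y16.1033
M3 S264
G01 X145.4671 Y15.9284 F4453
G01 X123.5387 Y43.1452
G01 X131.1455 Y77.2589
G01 X162.5595 Y92.5812
G01 X194.1252 Y77.5741
G01 X202.0730 Y43.5382
G01 X180.4181 Y16.1033
M5
G0 X0.0000 Y0.0000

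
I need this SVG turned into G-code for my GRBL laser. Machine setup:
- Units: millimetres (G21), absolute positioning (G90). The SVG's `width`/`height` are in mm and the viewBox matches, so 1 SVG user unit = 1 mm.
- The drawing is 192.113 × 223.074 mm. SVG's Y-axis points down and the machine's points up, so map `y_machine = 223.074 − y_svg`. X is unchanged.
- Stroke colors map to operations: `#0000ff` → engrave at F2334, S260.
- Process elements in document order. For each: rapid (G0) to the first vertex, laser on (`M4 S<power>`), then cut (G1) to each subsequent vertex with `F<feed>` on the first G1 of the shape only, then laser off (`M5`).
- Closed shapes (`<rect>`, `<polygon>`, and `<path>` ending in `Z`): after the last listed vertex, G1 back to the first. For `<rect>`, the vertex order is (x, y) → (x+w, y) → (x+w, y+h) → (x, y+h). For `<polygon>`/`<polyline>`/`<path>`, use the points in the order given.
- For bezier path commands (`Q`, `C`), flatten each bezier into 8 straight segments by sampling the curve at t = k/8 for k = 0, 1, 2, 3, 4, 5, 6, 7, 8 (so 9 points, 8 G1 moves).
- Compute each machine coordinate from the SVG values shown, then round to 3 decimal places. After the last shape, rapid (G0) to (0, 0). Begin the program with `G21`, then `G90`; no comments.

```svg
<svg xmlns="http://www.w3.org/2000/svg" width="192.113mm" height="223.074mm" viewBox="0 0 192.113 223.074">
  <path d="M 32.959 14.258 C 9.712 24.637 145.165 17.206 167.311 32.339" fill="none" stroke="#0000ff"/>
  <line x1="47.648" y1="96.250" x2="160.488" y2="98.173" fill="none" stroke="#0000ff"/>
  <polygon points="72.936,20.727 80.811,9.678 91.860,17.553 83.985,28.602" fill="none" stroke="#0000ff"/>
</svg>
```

G21
G90
G0 X32.959 Y208.816
M4 S260
G1 X31.149 Y205.680 F2334
G1 X41.030 Y203.740
G1 X59.414 Y202.524
G1 X83.113 Y201.558
G1 X108.939 Y200.370
G1 X133.707 Y198.485
G1 X154.226 Y195.431
G1 X167.311 Y190.735
M5
G0 X47.648 Y126.824
M4 S260
G1 X160.488 Y124.901 F2334
M5
G0 X72.936 Y202.347
M4 S260
G1 X80.811 Y213.396 F2334
G1 X91.860 Y205.521
G1 X83.985 Y194.472
G1 X72.936 Y202.347
M5
G0 X0.000 Y0.000

Since the viewBox matches the mm dimensions, user units are millimetres directly. The only transform is the Y-flip y_m = 223.074 − y_svg.

Shape 1 is a cubic bezier drawn with `<path>`. Its stroke #0000ff means engrave at S260, F2334. After flipping Y the toolpath is (32.959,208.816) → (31.149,205.680) → (41.030,203.740) → (59.414,202.524) → (83.113,201.558) → (108.939,200.370) → (133.707,198.485) → (154.226,195.431) → (167.311,190.735).

Shape 2 is a line segment drawn with `<line>`. Its stroke #0000ff means engrave at S260, F2334. After flipping Y the toolpath is (47.648,126.824) → (160.488,124.901).

Shape 3 is a regular polygon drawn with `<polygon>`. Its stroke #0000ff means engrave at S260, F2334. After flipping Y the toolpath is (72.936,202.347) → (80.811,213.396) → (91.860,205.521) → (83.985,194.472) → (72.936,202.347), returning to the start.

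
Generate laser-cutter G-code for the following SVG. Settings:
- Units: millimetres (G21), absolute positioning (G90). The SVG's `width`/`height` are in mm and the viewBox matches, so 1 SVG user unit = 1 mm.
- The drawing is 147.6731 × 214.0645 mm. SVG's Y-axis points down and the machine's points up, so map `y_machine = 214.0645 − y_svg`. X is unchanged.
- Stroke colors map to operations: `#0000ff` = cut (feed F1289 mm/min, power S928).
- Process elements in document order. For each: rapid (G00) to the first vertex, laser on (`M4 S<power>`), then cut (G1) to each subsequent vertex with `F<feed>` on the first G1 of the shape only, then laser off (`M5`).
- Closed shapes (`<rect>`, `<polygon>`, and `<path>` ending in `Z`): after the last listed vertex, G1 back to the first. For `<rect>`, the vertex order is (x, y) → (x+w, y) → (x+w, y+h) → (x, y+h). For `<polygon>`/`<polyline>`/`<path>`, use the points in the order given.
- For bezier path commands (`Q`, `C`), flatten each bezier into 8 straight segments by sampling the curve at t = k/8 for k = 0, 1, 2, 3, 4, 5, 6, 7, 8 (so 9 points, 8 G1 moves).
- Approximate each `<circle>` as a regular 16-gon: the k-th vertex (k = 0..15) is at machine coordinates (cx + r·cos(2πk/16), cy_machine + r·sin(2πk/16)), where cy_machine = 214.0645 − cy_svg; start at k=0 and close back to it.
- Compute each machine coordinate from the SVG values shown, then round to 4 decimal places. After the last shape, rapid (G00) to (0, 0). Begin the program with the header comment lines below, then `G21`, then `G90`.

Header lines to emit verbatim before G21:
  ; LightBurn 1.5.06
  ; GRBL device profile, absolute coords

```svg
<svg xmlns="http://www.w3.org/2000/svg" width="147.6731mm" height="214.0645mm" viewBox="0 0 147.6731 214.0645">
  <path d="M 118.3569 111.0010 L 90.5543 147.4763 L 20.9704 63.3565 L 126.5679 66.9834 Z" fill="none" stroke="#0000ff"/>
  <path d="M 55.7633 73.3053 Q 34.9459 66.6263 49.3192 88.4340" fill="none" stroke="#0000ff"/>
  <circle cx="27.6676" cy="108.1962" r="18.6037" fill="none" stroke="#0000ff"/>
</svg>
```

; LightBurn 1.5.06
; GRBL device profile, absolute coords
G21
G90
G00 X118.3569 Y103.0635
M4 S928
G1 X90.5543 Y66.5882 F1289
G1 X20.9704 Y150.7080
G1 X126.5679 Y147.0811
G1 X118.3569 Y103.0635
M5
G00 X55.7633 Y140.7592
M4 S928
G1 X51.1088 Y141.9838 F1289
G1 X47.5540 Y142.3183
G1 X45.0989 Y141.7625
G1 X43.7436 Y140.3165
G1 X43.4879 Y137.9803
G1 X44.3320 Y134.7539
G1 X46.2757 Y130.6373
G1 X49.3192 Y125.6305
M5
G00 X46.2713 Y105.8683
M4 S928
G1 X44.8552 Y112.9876 F1289
G1 X40.8224 Y119.0231
G1 X34.7869 Y123.0559
G1 X27.6676 Y124.4720
G1 X20.5483 Y123.0559
G1 X14.5128 Y119.0231
G1 X10.4800 Y112.9876
G1 X9.0639 Y105.8683
G1 X10.4800 Y98.7490
G1 X14.5128 Y92.7135
G1 X20.5483 Y88.6807
G1 X27.6676 Y87.2646
G1 X34.7869 Y88.6807
G1 X40.8224 Y92.7135
G1 X44.8552 Y98.7490
G1 X46.2713 Y105.8683
M5
G00 X0.0000 Y0.0000

viewBox `0 0 147.6731 214.0645` with mm width/height → 1 unit = 1 mm. Flip: y_m = 214.0645 − y_svg.

**Shape 1** — `<path>` closed polygon, stroke `#0000ff` → cut (S928, F1289). Machine vertices: (118.3569,103.0635) → (90.5543,66.5882) → (20.9704,150.7080) → (126.5679,147.0811) → (118.3569,103.0635). Closed: final G1 returns to the first vertex.

**Shape 2** — `<path>` quadratic bezier, stroke `#0000ff` → cut (S928, F1289). Control points (SVG): P0=(55.7633,73.3053), P1=(34.9459,66.6263), P2=(49.3192,88.4340); sampled at t=k/8. Machine vertices: (55.7633,140.7592) → (51.1088,141.9838) → (47.5540,142.3183) → (45.0989,141.7625) → (43.7436,140.3165) → (43.4879,137.9803) → (44.3320,134.7539) → (46.2757,130.6373) → (49.3192,125.6305). Open path.

**Shape 3** — `<circle>` circle, stroke `#0000ff` → cut (S928, F1289). Machine vertices: (46.2713,105.8683) → (44.8552,112.9876) → (40.8224,119.0231) → (34.7869,123.0559) → (27.6676,124.4720) → (20.5483,123.0559) → (14.5128,119.0231) → (10.4800,112.9876) → (9.0639,105.8683) → (10.4800,98.7490) → (14.5128,92.7135) → (20.5483,88.6807) → (27.6676,87.2646) → (34.7869,88.6807) → (40.8224,92.7135) → (44.8552,98.7490) → (46.2713,105.8683). Closed: final G1 returns to the first vertex.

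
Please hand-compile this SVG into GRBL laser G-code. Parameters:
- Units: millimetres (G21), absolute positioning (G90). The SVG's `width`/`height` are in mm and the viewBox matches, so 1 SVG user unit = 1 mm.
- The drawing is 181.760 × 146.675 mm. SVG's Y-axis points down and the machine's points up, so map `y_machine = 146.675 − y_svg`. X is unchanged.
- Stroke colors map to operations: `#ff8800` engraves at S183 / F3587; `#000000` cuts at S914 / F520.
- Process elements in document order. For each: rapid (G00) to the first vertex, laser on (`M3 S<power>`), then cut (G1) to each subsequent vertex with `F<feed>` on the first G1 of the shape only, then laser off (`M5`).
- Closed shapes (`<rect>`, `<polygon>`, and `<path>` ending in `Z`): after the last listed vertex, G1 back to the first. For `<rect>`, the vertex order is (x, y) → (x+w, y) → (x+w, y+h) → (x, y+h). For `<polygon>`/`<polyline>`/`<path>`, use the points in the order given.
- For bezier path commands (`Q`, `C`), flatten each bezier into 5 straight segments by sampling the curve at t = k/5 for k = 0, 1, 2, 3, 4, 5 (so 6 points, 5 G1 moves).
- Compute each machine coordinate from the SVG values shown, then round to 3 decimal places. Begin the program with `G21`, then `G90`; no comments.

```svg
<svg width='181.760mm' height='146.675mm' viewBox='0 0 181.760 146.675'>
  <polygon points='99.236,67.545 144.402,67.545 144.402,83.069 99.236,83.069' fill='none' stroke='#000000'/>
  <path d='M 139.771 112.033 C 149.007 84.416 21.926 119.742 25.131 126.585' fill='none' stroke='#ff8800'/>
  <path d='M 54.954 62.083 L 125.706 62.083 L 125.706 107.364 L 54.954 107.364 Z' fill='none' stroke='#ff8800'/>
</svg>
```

G21
G90
G00 X99.236 Y79.130
M3 S914
G1 X144.402 Y79.130 F520
G1 X144.402 Y63.606
G1 X99.236 Y63.606
G1 X99.236 Y79.130
M5
G00 X139.771 Y34.642
M3 S183
G1 X131.087 Y44.390 F3587
G1 X102.485 Y43.421
G1 X66.760 Y36.122
G1 X36.709 Y26.882
G1 X25.131 Y20.090
M5
G00 X54.954 Y84.592
M3 S183
G1 X125.706 Y84.592 F3587
G1 X125.706 Y39.311
G1 X54.954 Y39.311
G1 X54.954 Y84.592
M5

Since the viewBox matches the mm dimensions, user units are millimetres directly. The only transform is the Y-flip y_m = 146.675 − y_svg.

Shape 1 is a rectangle drawn with `<polygon>`. Its stroke #000000 means cut at S914, F520. After flipping Y the toolpath is (99.236,79.130) → (144.402,79.130) → (144.402,63.606) → (99.236,63.606) → (99.236,79.130), returning to the start.

Shape 2 is a cubic bezier drawn with `<path>`. Its stroke #ff8800 means engrave at S183, F3587. After flipping Y the toolpath is (139.771,34.642) → (131.087,44.390) → (102.485,43.421) → (66.760,36.122) → (36.709,26.882) → (25.131,20.090).

Shape 3 is a rectangle drawn with `<path>`. Its stroke #ff8800 means engrave at S183, F3587. After flipping Y the toolpath is (54.954,84.592) → (125.706,84.592) → (125.706,39.311) → (54.954,39.311) → (54.954,84.592), returning to the start.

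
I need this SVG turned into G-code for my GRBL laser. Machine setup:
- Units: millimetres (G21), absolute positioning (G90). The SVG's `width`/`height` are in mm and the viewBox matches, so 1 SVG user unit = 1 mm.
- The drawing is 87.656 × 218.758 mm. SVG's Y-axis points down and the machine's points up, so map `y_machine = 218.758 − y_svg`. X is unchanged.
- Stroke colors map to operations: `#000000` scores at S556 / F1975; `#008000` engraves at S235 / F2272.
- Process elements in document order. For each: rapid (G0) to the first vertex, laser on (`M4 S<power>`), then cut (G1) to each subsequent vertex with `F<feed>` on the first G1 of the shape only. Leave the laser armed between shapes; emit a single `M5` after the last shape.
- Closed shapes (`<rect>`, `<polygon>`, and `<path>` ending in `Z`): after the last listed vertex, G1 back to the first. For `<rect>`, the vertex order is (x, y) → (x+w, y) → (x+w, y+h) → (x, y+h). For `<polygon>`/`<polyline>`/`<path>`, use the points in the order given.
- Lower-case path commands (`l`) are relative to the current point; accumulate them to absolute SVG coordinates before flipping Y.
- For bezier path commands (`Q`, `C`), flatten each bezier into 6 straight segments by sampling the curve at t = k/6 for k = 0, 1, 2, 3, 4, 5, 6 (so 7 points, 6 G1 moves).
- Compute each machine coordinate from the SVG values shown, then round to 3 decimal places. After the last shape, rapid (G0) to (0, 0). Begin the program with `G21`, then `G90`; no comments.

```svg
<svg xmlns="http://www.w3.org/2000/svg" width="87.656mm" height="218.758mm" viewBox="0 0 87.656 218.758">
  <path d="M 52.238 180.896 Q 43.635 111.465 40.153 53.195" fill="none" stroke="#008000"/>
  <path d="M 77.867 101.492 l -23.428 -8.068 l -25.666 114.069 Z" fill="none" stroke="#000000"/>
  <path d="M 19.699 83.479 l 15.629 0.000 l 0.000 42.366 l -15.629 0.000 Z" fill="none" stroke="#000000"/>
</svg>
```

G21
G90
G0 X52.238 Y37.862
M4 S235
G1 X49.513 Y60.696 F2272
G1 X47.072 Y82.909
G1 X44.915 Y104.503
G1 X43.043 Y125.476
G1 X41.456 Y145.830
G1 X40.153 Y165.563
G0 X77.867 Y117.266
M4 S556
G1 X54.439 Y125.334 F1975
G1 X28.773 Y11.265
G1 X77.867 Y117.266
G0 X19.699 Y135.279
M4 S556
G1 X35.328 Y135.279 F1975
G1 X35.328 Y92.913
G1 X19.699 Y92.913
G1 X19.699 Y135.279
M5
G0 X0.000 Y0.000

viewBox `0 0 87.656 218.758` with mm width/height → 1 unit = 1 mm. Flip: y_m = 218.758 − y_svg.

**Shape 1** — `<path>` quadratic bezier, stroke `#008000` → engrave (S235, F2272). Control points (SVG): P0=(52.238,180.896), P1=(43.635,111.465), P2=(40.153,53.195); sampled at t=k/6. Machine vertices: (52.238,37.862) → (49.513,60.696) → (47.072,82.909) → (44.915,104.503) → (43.043,125.476) → (41.456,145.830) → (40.153,165.563). Open path.

**Shape 2** — `<path>` closed polygon, stroke `#000000` → score (S556, F1975). Machine vertices: (77.867,117.266) → (54.439,125.334) → (28.773,11.265) → (77.867,117.266). Closed: final G1 returns to the first vertex.

**Shape 3** — `<path>` rectangle, stroke `#000000` → score (S556, F1975). Machine vertices: (19.699,135.279) → (35.328,135.279) → (35.328,92.913) → (19.699,92.913) → (19.699,135.279). Closed: final G1 returns to the first vertex.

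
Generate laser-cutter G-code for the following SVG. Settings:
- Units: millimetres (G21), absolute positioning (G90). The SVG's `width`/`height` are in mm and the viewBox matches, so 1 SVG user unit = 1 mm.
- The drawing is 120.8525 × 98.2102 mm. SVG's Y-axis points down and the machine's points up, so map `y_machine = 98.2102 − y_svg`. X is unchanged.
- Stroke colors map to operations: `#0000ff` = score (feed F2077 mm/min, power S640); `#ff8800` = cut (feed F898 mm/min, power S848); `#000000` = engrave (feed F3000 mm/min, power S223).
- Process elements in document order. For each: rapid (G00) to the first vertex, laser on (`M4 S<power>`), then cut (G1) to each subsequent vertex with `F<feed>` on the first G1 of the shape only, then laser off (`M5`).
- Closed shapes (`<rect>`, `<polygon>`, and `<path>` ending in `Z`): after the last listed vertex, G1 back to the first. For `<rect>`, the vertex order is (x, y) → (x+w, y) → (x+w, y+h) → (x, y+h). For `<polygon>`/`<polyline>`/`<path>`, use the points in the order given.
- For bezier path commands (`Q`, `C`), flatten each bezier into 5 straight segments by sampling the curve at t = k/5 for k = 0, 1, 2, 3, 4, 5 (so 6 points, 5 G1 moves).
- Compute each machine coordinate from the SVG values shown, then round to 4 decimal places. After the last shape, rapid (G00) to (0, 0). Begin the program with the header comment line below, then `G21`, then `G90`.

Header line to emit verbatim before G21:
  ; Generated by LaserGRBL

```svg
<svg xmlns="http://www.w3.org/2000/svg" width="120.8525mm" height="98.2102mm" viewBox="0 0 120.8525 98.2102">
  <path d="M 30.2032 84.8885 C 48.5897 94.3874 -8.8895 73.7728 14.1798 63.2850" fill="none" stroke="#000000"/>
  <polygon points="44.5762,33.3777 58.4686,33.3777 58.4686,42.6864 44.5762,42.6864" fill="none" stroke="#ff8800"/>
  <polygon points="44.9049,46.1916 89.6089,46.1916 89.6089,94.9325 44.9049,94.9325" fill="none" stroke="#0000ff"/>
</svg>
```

Since the viewBox matches the mm dimensions, user units are millimetres directly. The only transform is the Y-flip y_m = 98.2102 − y_svg.

Shape 1 is a cubic bezier drawn with `<path>`. Its stroke #000000 means engrave at S223, F3000. After flipping Y the toolpath is (30.2032,13.3217) → (33.3825,10.9141) → (25.8620,13.8021) → (15.1494,20.0544) → (8.7527,27.7392) → (14.1798,34.9252).

Shape 2 is a rectangle drawn with `<polygon>`. Its stroke #ff8800 means cut at S848, F898. After flipping Y the toolpath is (44.5762,64.8325) → (58.4686,64.8325) → (58.4686,55.5238) → (44.5762,55.5238) → (44.5762,64.8325), returning to the start.

Shape 3 is a rectangle drawn with `<polygon>`. Its stroke #0000ff means score at S640, F2077. After flipping Y the toolpath is (44.9049,52.0186) → (89.6089,52.0186) → (89.6089,3.2777) → (44.9049,3.2777) → (44.9049,52.0186), returning to the start.

; Generated by LaserGRBL
G21
G90
G00 X30.2032 Y13.3217
M4 S223
G1 X33.3825 Y10.9141 F3000
G1 X25.8620 Y13.8021
G1 X15.1494 Y20.0544
G1 X8.7527 Y27.7392
G1 X14.1798 Y34.9252
M5
G00 X44.5762 Y64.8325
M4 S848
G1 X58.4686 Y64.8325 F898
G1 X58.4686 Y55.5238
G1 X44.5762 Y55.5238
G1 X44.5762 Y64.8325
M5
G00 X44.9049 Y52.0186
M4 S640
G1 X89.6089 Y52.0186 F2077
G1 X89.6089 Y3.2777
G1 X44.9049 Y3.2777
G1 X44.9049 Y52.0186
M5
G00 X0.0000 Y0.0000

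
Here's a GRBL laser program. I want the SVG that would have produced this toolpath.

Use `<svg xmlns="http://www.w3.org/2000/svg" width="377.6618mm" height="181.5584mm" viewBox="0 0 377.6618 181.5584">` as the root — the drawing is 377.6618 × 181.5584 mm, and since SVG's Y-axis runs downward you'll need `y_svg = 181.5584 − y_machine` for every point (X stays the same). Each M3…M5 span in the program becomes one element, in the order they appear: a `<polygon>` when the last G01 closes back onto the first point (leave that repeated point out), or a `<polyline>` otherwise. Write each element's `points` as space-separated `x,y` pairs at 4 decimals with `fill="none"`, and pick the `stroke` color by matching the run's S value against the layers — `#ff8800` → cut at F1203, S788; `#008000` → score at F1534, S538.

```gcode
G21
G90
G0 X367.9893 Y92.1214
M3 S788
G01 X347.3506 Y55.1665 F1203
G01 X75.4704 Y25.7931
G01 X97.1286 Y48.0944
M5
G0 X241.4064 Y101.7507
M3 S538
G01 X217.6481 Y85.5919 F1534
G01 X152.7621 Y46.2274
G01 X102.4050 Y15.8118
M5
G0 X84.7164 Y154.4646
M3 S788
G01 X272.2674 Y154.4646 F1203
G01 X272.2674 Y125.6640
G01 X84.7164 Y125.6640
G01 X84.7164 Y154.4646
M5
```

<svg xmlns="http://www.w3.org/2000/svg" width="377.6618mm" height="181.5584mm" viewBox="0 0 377.6618 181.5584">
  <polyline points="367.9893,89.4370 347.3506,126.3919 75.4704,155.7653 97.1286,133.4640" fill="none" stroke="#ff8800"/>
  <polyline points="241.4064,79.8077 217.6481,95.9665 152.7621,135.3310 102.4050,165.7466" fill="none" stroke="#008000"/>
  <polygon points="84.7164,27.0938 272.2674,27.0938 272.2674,55.8944 84.7164,55.8944" fill="none" stroke="#ff8800"/>
</svg>

Machine Y-up, SVG Y-down with viewBox height 181.5584, so y_svg = 181.5584 − y_machine; X carries over.

Run 1: the run's S788 means `#ff8800` (cut). The run is open, so emit a `<polyline>` with points (Y-flipped): 367.9893,89.4370 347.3506,126.3919 75.4704,155.7653 97.1286,133.4640.

Run 2: the run's S538 means `#008000` (score). The run is open, so emit a `<polyline>` with points (Y-flipped): 241.4064,79.8077 217.6481,95.9665 152.7621,135.3310 102.4050,165.7466.

Run 3: power S788 maps to stroke `#ff8800` (cut). The run returns to its start, so emit a `<polygon>` with points (Y-flipped): 84.7164,27.0938 272.2674,27.0938 272.2674,55.8944 84.7164,55.8944.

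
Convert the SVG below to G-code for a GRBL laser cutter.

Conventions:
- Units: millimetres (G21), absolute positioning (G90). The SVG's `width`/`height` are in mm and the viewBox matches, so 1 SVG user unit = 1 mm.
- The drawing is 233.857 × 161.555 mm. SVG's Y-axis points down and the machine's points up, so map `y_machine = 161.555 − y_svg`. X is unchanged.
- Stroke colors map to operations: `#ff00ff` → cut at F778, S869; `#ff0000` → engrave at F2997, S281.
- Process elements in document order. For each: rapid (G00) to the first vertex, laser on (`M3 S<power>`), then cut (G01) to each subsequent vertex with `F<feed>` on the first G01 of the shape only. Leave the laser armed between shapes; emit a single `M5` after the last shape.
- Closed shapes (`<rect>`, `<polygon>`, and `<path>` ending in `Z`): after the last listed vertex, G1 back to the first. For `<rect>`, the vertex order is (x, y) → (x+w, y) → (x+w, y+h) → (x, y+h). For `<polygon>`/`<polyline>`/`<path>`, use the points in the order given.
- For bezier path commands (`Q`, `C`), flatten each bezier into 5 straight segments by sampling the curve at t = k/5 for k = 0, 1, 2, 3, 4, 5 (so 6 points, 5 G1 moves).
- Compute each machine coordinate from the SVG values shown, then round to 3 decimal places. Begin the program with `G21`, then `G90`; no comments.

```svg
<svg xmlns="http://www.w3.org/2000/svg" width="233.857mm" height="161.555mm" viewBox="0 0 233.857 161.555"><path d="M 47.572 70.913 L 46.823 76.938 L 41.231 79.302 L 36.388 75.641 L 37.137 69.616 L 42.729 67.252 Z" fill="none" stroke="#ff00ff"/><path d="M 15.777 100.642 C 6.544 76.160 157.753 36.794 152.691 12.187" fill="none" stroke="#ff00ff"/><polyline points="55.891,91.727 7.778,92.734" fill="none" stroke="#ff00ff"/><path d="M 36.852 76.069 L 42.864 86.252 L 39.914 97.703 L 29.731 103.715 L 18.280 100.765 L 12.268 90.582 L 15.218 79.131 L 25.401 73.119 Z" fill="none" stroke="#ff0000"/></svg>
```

Since the viewBox matches the mm dimensions, user units are millimetres directly. The only transform is the Y-flip y_m = 161.555 − y_svg.

Shape 1 is a regular polygon drawn with `<path>`. Its stroke #ff00ff means cut at S869, F778. After flipping Y the toolpath is (47.572,90.642) → (46.823,84.617) → (41.231,82.253) → (36.388,85.914) → (37.137,91.939) → (42.729,94.303) → (47.572,90.642), returning to the start.

Shape 2 is a cubic bezier drawn with `<path>`. Its stroke #ff00ff means cut at S869, F778. After flipping Y the toolpath is (15.777,60.913) → (26.957,77.151) → (61.440,95.539) → (104.025,114.652) → (139.509,133.070) → (152.691,149.368).

Shape 3 is a line segment drawn with `<polyline>`. Its stroke #ff00ff means cut at S869, F778. After flipping Y the toolpath is (55.891,69.828) → (7.778,68.821).

Shape 4 is a regular polygon drawn with `<path>`. Its stroke #ff0000 means engrave at S281, F2997. After flipping Y the toolpath is (36.852,85.486) → (42.864,75.303) → (39.914,63.852) → (29.731,57.840) → (18.280,60.790) → (12.268,70.973) → (15.218,82.424) → (25.401,88.436) → (36.852,85.486), returning to the start.

G21
G90
G00 X47.572 Y90.642
M3 S869
G01 X46.823 Y84.617 F778
G01 X41.231 Y82.253
G01 X36.388 Y85.914
G01 X37.137 Y91.939
G01 X42.729 Y94.303
G01 X47.572 Y90.642
G00 X15.777 Y60.913
M3 S869
G01 X26.957 Y77.151 F778
G01 X61.440 Y95.539
G01 X104.025 Y114.652
G01 X139.509 Y133.070
G01 X152.691 Y149.368
G00 X55.891 Y69.828
M3 S869
G01 X7.778 Y68.821 F778
G00 X36.852 Y85.486
M3 S281
G01 X42.864 Y75.303 F2997
G01 X39.914 Y63.852
G01 X29.731 Y57.840
G01 X18.280 Y60.790
G01 X12.268 Y70.973
G01 X15.218 Y82.424
G01 X25.401 Y88.436
G01 X36.852 Y85.486
M5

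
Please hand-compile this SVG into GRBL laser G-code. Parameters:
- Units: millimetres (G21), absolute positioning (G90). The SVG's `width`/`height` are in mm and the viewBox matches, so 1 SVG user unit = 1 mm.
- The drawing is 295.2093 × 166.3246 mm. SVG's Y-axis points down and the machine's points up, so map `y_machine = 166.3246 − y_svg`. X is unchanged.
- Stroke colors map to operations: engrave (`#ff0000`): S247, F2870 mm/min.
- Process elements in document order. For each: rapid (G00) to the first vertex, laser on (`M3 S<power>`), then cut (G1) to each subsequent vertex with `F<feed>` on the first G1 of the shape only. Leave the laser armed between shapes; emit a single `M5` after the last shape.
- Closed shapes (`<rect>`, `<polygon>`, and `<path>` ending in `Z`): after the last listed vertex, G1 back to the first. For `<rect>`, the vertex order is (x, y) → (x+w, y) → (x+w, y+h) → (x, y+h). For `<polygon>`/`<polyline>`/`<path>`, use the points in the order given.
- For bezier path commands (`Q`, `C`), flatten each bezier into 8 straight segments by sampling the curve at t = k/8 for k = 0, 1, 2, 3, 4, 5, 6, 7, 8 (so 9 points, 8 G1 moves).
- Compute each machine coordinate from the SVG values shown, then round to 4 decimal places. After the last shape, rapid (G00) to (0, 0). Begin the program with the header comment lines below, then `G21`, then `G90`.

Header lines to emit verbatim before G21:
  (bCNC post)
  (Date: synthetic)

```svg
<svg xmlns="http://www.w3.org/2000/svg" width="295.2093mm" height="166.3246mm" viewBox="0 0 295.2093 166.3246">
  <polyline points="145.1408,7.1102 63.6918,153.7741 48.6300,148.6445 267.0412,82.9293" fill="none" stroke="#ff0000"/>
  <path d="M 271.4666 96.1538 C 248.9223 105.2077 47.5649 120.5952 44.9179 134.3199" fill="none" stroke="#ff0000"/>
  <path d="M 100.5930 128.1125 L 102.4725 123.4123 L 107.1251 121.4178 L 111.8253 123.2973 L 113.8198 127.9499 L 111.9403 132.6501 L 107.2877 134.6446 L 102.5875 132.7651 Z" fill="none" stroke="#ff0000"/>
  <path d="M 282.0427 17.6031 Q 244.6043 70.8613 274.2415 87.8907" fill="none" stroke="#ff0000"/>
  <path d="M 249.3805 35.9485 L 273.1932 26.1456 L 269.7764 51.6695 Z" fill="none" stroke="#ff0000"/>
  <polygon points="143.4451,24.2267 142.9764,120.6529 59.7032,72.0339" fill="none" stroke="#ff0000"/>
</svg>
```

viewBox `0 0 295.2093 166.3246` with mm width/height → 1 unit = 1 mm. Flip: y_m = 166.3246 − y_svg.

**Shape 1** — `<polyline>` open polyline, stroke `#ff0000` → engrave (S247, F2870). Machine vertices: (145.1408,159.2144) → (63.6918,12.5505) → (48.6300,17.6801) → (267.0412,83.3953). Open path.

**Shape 2** — `<path>` cubic bezier, stroke `#ff0000` → engrave (S247, F2870). Control points (SVG): P0=(271.4666,96.1538), P1=(248.9223,105.2077), P2=(47.5649,120.5952), P3=(44.9179,134.3199); sampled at t=k/8. Machine vertices: (271.4666,70.1708) → (255.3680,66.4943) → (226.9297,62.3178) → (190.5760,57.7349) → (150.7308,52.8393) → (111.8183,47.7248) → (78.2625,42.4851) → (54.4877,37.2138) → (44.9179,32.0047). Open path.

**Shape 3** — `<path>` regular polygon, stroke `#ff0000` → engrave (S247, F2870). Machine vertices: (100.5930,38.2121) → (102.4725,42.9123) → (107.1251,44.9068) → (111.8253,43.0273) → (113.8198,38.3747) → (111.9403,33.6745) → (107.2877,31.6800) → (102.5875,33.5595) → (100.5930,38.2121). Closed: final G1 returns to the first vertex.

**Shape 4** — `<path>` quadratic bezier, stroke `#ff0000` → engrave (S247, F2870). Control points (SVG): P0=(282.0427,17.6031), P1=(244.6043,70.8613), P2=(274.2415,87.8907); sampled at t=k/8. Machine vertices: (282.0427,148.7215) → (273.7312,135.9730) → (267.5157,124.3567) → (263.3964,113.8725) → (261.3732,104.5205) → (261.4461,96.3006) → (263.6151,89.2129) → (267.8803,83.2573) → (274.2415,78.4339). Open path.

**Shape 5** — `<path>` regular polygon, stroke `#ff0000` → engrave (S247, F2870). Machine vertices: (249.3805,130.3761) → (273.1932,140.1790) → (269.7764,114.6551) → (249.3805,130.3761). Closed: final G1 returns to the first vertex.

**Shape 6** — `<polygon>` regular polygon, stroke `#ff0000` → engrave (S247, F2870). Machine vertices: (143.4451,142.0979) → (142.9764,45.6717) → (59.7032,94.2907) → (143.4451,142.0979). Closed: final G1 returns to the first vertex.

(bCNC post)
(Date: synthetic)
G21
G90
G00 X145.1408 Y159.2144
M3 S247
G1 X63.6918 Y12.5505 F2870
G1 X48.6300 Y17.6801
G1 X267.0412 Y83.3953
G00 X271.4666 Y70.1708
M3 S247
G1 X255.3680 Y66.4943 F2870
G1 X226.9297 Y62.3178
G1 X190.5760 Y57.7349
G1 X150.7308 Y52.8393
G1 X111.8183 Y47.7248
G1 X78.2625 Y42.4851
G1 X54.4877 Y37.2138
G1 X44.9179 Y32.0047
G00 X100.5930 Y38.2121
M3 S247
G1 X102.4725 Y42.9123 F2870
G1 X107.1251 Y44.9068
G1 X111.8253 Y43.0273
G1 X113.8198 Y38.3747
G1 X111.9403 Y33.6745
G1 X107.2877 Y31.6800
G1 X102.5875 Y33.5595
G1 X100.5930 Y38.2121
G00 X282.0427 Y148.7215
M3 S247
G1 X273.7312 Y135.9730 F2870
G1 X267.5157 Y124.3567
G1 X263.3964 Y113.8725
G1 X261.3732 Y104.5205
G1 X261.4461 Y96.3006
G1 X263.6151 Y89.2129
G1 X267.8803 Y83.2573
G1 X274.2415 Y78.4339
G00 X249.3805 Y130.3761
M3 S247
G1 X273.1932 Y140.1790 F2870
G1 X269.7764 Y114.6551
G1 X249.3805 Y130.3761
G00 X143.4451 Y142.0979
M3 S247
G1 X142.9764 Y45.6717 F2870
G1 X59.7032 Y94.2907
G1 X143.4451 Y142.0979
M5
G00 X0.0000 Y0.0000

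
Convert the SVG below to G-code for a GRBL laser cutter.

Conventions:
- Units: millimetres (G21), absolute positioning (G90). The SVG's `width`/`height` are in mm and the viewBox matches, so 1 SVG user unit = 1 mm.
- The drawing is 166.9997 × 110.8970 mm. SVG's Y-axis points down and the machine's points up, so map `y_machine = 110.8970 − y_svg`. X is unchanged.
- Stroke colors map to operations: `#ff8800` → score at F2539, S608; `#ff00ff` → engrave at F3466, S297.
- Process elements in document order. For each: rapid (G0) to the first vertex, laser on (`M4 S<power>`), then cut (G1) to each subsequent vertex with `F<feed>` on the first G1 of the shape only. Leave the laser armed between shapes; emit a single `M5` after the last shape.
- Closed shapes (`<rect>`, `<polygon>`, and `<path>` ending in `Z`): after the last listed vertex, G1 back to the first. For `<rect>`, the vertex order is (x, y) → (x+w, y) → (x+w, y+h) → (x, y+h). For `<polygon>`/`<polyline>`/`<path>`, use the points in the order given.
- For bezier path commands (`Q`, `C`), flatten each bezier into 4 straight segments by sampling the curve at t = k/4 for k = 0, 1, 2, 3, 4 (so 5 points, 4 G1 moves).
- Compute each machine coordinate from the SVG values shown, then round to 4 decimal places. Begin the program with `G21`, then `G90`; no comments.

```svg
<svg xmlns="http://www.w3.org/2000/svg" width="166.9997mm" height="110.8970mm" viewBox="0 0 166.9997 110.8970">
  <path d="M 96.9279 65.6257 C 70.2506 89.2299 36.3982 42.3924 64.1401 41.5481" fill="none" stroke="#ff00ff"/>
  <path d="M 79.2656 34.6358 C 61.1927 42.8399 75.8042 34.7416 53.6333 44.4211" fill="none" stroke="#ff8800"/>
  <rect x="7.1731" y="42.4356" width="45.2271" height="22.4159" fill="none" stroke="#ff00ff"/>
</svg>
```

Since the viewBox matches the mm dimensions, user units are millimetres directly. The only transform is the Y-flip y_m = 110.8970 − y_svg.

Shape 1 is a cubic bezier drawn with `<path>`. Its stroke #ff00ff means engrave at S297, F3466. After flipping Y the toolpath is (96.9279,45.2713) → (76.6491,38.9567) → (60.1268,48.1419) → (53.8081,61.9112) → (64.1401,69.3489).

Shape 2 is a cubic bezier drawn with `<path>`. Its stroke #ff8800 means score at S608, F2539. After flipping Y the toolpath is (79.2656,76.2612) → (70.7538,72.6323) → (67.9862,71.9218) → (64.4502,70.9347) → (53.6333,66.4759).

Shape 3 is a rectangle drawn with `<rect>`. Its stroke #ff00ff means engrave at S297, F3466. After flipping Y the toolpath is (7.1731,68.4614) → (52.4002,68.4614) → (52.4002,46.0455) → (7.1731,46.0455) → (7.1731,68.4614), returning to the start.

G21
G90
G0 X96.9279 Y45.2713
M4 S297
G1 X76.6491 Y38.9567 F3466
G1 X60.1268 Y48.1419
G1 X53.8081 Y61.9112
G1 X64.1401 Y69.3489
G0 X79.2656 Y76.2612
M4 S608
G1 X70.7538 Y72.6323 F2539
G1 X67.9862 Y71.9218
G1 X64.4502 Y70.9347
G1 X53.6333 Y66.4759
G0 X7.1731 Y68.4614
M4 S297
G1 X52.4002 Y68.4614 F3466
G1 X52.4002 Y46.0455
G1 X7.1731 Y46.0455
G1 X7.1731 Y68.4614
M5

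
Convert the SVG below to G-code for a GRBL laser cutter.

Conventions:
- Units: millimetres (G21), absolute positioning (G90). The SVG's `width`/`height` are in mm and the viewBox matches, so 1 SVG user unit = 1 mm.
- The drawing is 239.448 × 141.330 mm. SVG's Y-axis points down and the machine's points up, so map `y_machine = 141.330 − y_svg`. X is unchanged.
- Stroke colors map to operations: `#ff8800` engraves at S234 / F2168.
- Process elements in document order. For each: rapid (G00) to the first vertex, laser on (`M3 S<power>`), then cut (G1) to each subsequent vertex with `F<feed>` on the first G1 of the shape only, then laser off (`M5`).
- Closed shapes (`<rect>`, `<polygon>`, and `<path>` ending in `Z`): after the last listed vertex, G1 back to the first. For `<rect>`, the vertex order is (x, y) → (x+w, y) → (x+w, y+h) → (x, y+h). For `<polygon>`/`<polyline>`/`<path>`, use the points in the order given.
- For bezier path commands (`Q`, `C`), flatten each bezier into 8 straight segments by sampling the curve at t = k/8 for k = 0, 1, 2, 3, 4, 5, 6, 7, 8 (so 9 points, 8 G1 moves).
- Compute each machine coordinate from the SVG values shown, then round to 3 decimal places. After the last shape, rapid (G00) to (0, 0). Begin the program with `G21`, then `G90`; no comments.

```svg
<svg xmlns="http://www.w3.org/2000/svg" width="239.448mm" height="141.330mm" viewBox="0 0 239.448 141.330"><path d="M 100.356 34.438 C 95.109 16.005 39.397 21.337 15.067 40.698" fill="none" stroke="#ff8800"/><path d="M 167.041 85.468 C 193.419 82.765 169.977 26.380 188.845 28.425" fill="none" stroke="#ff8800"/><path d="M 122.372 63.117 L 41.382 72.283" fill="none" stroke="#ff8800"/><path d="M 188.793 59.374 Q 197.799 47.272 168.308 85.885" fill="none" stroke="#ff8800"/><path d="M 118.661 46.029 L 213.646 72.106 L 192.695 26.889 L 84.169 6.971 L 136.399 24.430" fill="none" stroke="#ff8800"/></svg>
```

1 u = 1 mm; y_m = 141.330 − y.

[1] `<path>` cubic bezier, #ff8800→engrave S234 F2168: (100.356,106.892) → (96.183,112.709) → (88.237,116.413) → (77.479,118.117) → (64.868,117.935) → (51.361,115.981) → (37.920,112.370) → (25.502,107.216) → (15.067,100.632)

[2] `<path>` cubic bezier, #ff8800→engrave S234 F2168: (167.041,55.862) → (174.777,59.173) → (178.923,66.203) → (180.557,75.638) → (180.759,86.164) → (180.610,96.468) → (181.188,105.235) → (183.573,111.152) → (188.845,112.905)

[3] `<path>` line segment, #ff8800→engrave S234 F2168: (122.372,78.213) → (41.382,69.047)

[4] `<path>` quadratic bezier, #ff8800→engrave S234 F2168: (188.793,81.956) → (190.443,84.189) → (190.890,84.837) → (190.134,83.901) → (188.175,81.379) → (185.013,77.273) → (180.647,71.582) → (175.079,64.306) → (168.308,55.445)

[5] `<path>` open polyline, #ff8800→engrave S234 F2168: (118.661,95.301) → (213.646,69.224) → (192.695,114.441) → (84.169,134.359) → (136.399,116.900)

G21
G90
G00 X100.356 Y106.892
M3 S234
G1 X96.183 Y112.709 F2168
G1 X88.237 Y116.413
G1 X77.479 Y118.117
G1 X64.868 Y117.935
G1 X51.361 Y115.981
G1 X37.920 Y112.370
G1 X25.502 Y107.216
G1 X15.067 Y100.632
M5
G00 X167.041 Y55.862
M3 S234
G1 X174.777 Y59.173 F2168
G1 X178.923 Y66.203
G1 X180.557 Y75.638
G1 X180.759 Y86.164
G1 X180.610 Y96.468
G1 X181.188 Y105.235
G1 X183.573 Y111.152
G1 X188.845 Y112.905
M5
G00 X122.372 Y78.213
M3 S234
G1 X41.382 Y69.047 F2168
M5
G00 X188.793 Y81.956
M3 S234
G1 X190.443 Y84.189 F2168
G1 X190.890 Y84.837
G1 X190.134 Y83.901
G1 X188.175 Y81.379
G1 X185.013 Y77.273
G1 X180.647 Y71.582
G1 X175.079 Y64.306
G1 X168.308 Y55.445
M5
G00 X118.661 Y95.301
M3 S234
G1 X213.646 Y69.224 F2168
G1 X192.695 Y114.441
G1 X84.169 Y134.359
G1 X136.399 Y116.900
M5
G00 X0.000 Y0.000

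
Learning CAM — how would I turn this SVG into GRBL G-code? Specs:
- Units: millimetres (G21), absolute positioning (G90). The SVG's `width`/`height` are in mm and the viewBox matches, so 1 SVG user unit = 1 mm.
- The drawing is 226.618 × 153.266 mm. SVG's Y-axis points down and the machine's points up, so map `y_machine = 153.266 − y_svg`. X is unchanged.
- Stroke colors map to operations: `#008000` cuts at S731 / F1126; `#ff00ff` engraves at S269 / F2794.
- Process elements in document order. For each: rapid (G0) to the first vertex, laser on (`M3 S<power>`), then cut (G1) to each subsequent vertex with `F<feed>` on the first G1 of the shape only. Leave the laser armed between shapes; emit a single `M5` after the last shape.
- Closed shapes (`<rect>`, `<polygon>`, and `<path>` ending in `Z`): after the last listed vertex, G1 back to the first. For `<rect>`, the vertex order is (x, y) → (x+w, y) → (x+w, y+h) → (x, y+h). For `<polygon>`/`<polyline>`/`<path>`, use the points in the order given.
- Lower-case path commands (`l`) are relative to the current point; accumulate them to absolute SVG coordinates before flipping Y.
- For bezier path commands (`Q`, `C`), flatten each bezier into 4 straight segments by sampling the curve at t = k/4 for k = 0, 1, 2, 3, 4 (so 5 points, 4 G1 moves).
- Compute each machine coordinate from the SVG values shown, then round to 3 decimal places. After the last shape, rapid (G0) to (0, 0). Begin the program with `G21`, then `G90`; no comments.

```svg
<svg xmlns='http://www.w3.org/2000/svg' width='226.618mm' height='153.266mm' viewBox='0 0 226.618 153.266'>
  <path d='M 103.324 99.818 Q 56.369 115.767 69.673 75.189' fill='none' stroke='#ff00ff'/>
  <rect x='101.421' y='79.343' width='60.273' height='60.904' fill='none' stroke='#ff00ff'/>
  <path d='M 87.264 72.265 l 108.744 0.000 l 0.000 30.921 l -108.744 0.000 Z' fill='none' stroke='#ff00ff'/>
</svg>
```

G21
G90
G0 X103.324 Y53.448
M3 S269
G1 X83.613 Y49.006 F2794
G1 X71.434 Y51.631
G1 X66.787 Y61.321
G1 X69.673 Y78.077
G0 X101.421 Y73.923
M3 S269
G1 X161.694 Y73.923 F2794
G1 X161.694 Y13.019
G1 X101.421 Y13.019
G1 X101.421 Y73.923
G0 X87.264 Y81.001
M3 S269
G1 X196.008 Y81.001 F2794
G1 X196.008 Y50.080
G1 X87.264 Y50.080
G1 X87.264 Y81.001
M5
G0 X0.000 Y0.000

viewBox `0 0 226.618 153.266` with mm width/height → 1 unit = 1 mm. Flip: y_m = 153.266 − y_svg.

**Shape 1** — `<path>` quadratic bezier, stroke `#ff00ff` → engrave (S269, F2794). Control points (SVG): P0=(103.324,99.818), P1=(56.369,115.767), P2=(69.673,75.189); sampled at t=k/4. Machine vertices: (103.324,53.448) → (83.613,49.006) → (71.434,51.631) → (66.787,61.321) → (69.673,78.077). Open path.

**Shape 2** — `<rect>` rectangle, stroke `#ff00ff` → engrave (S269, F2794). Machine vertices: (101.421,73.923) → (161.694,73.923) → (161.694,13.019) → (101.421,13.019) → (101.421,73.923). Closed: final G1 returns to the first vertex.

**Shape 3** — `<path>` rectangle, stroke `#ff00ff` → engrave (S269, F2794). Machine vertices: (87.264,81.001) → (196.008,81.001) → (196.008,50.080) → (87.264,50.080) → (87.264,81.001). Closed: final G1 returns to the first vertex.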